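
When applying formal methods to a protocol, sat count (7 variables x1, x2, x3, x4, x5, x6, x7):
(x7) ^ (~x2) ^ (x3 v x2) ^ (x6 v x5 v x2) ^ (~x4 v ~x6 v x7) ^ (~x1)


CNF with 6 clauses over 7 vars (128 assignments).
An assignment satisfies CNF iff every clause has >=1 true literal.
Check each row (bits = x1,x2,x3,x4,x5,x6,x7; clause T/F shown):
  row 0 [0000000]: clauses=FTFFTT -> 0
  row 1 [0000001]: clauses=TTFFTT -> 0
  row 2 [0000010]: clauses=FTFTTT -> 0
  row 3 [0000011]: clauses=TTFTTT -> 0
  row 4 [0000100]: clauses=FTFTTT -> 0
  (every remaining row is evaluated the same way; all 128 results are listed next)
Full result column, 8 rows per line (x1,x2,x3,x4 fixed per line; x5,x6,x7 runs 000..111 left to right):
  rows 0-7 [x1,x2,x3,x4=0000]: 00000000  (ones: 0)
  rows 8-15 [x1,x2,x3,x4=0001]: 00000000  (ones: 0)
  rows 16-23 [x1,x2,x3,x4=0010]: 00010101  (ones: 3)
  rows 24-31 [x1,x2,x3,x4=0011]: 00010101  (ones: 3)
  rows 32-39 [x1,x2,x3,x4=0100]: 00000000  (ones: 0)
  rows 40-47 [x1,x2,x3,x4=0101]: 00000000  (ones: 0)
  rows 48-55 [x1,x2,x3,x4=0110]: 00000000  (ones: 0)
  rows 56-63 [x1,x2,x3,x4=0111]: 00000000  (ones: 0)
  rows 64-71 [x1,x2,x3,x4=1000]: 00000000  (ones: 0)
  rows 72-79 [x1,x2,x3,x4=1001]: 00000000  (ones: 0)
  rows 80-87 [x1,x2,x3,x4=1010]: 00000000  (ones: 0)
  rows 88-95 [x1,x2,x3,x4=1011]: 00000000  (ones: 0)
  rows 96-103 [x1,x2,x3,x4=1100]: 00000000  (ones: 0)
  rows 104-111 [x1,x2,x3,x4=1101]: 00000000  (ones: 0)
  rows 112-119 [x1,x2,x3,x4=1110]: 00000000  (ones: 0)
  rows 120-127 [x1,x2,x3,x4=1111]: 00000000  (ones: 0)
Satisfying assignments = 0+0+3+3+0+0+0+0+0+0+0+0+0+0+0+0 = 6

6


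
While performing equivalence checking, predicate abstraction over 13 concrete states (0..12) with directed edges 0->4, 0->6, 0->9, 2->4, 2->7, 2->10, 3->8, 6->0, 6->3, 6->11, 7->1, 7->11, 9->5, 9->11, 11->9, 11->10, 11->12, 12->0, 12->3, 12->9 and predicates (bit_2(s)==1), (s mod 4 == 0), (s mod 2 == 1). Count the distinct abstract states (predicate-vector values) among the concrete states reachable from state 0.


BFS from 0:
Concrete reachable: {0, 3, 4, 5, 6, 8, 9, 10, 11, 12}
Abstract via predicates (bit_2(s)==1), (s mod 4 == 0), (s mod 2 == 1):
  (0,0,0) <- {10}
  (0,0,1) <- {3, 9, 11}
  (0,1,0) <- {0, 8}
  (1,0,0) <- {6}
  (1,0,1) <- {5}
  (1,1,0) <- {4, 12}
Distinct abstract states = 6

6


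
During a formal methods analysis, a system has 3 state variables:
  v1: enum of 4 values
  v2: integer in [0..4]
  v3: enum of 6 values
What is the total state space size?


State space = product of domain sizes of all variables.
Domain sizes:
  v1 (enum of 4 values): 4
  v2 (integer in [0..4]): 5
  v3 (enum of 6 values): 6
Product = 4 * 5 * 6 = 120

120


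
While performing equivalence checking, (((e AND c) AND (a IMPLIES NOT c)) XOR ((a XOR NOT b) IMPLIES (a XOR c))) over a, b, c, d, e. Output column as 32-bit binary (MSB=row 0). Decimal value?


Formula: (((e AND c) AND (a IMPLIES NOT c)) XOR ((a XOR NOT b) IMPLIES (a XOR c))) over a, b, c, d, e (32 rows)
Evaluate each row (bits = a,b,c,d,e, MSB first):
  row 0 [00000]: (((0 AND 0) AND (0 IMPLIES NOT 0)) XOR ((0 XOR NOT 0) IMPLIES (0 XOR 0))) -> 0
  row 1 [00001]: (((1 AND 0) AND (0 IMPLIES NOT 0)) XOR ((0 XOR NOT 0) IMPLIES (0 XOR 0))) -> 0
  row 2 [00010]: (((0 AND 0) AND (0 IMPLIES NOT 0)) XOR ((0 XOR NOT 0) IMPLIES (0 XOR 0))) -> 0
  row 3 [00011]: (((1 AND 0) AND (0 IMPLIES NOT 0)) XOR ((0 XOR NOT 0) IMPLIES (0 XOR 0))) -> 0
  row 4 [00100]: (((0 AND 1) AND (0 IMPLIES NOT 1)) XOR ((0 XOR NOT 0) IMPLIES (0 XOR 1))) -> 1
  row 5 [00101]: (((1 AND 1) AND (0 IMPLIES NOT 1)) XOR ((0 XOR NOT 0) IMPLIES (0 XOR 1))) -> 0
  row 6 [00110]: (((0 AND 1) AND (0 IMPLIES NOT 1)) XOR ((0 XOR NOT 0) IMPLIES (0 XOR 1))) -> 1
  row 7 [00111]: (((1 AND 1) AND (0 IMPLIES NOT 1)) XOR ((0 XOR NOT 0) IMPLIES (0 XOR 1))) -> 0
  row 8 [01000]: (((0 AND 0) AND (0 IMPLIES NOT 0)) XOR ((0 XOR NOT 1) IMPLIES (0 XOR 0))) -> 1
  row 9 [01001]: (((1 AND 0) AND (0 IMPLIES NOT 0)) XOR ((0 XOR NOT 1) IMPLIES (0 XOR 0))) -> 1
  row 10 [01010]: (((0 AND 0) AND (0 IMPLIES NOT 0)) XOR ((0 XOR NOT 1) IMPLIES (0 XOR 0))) -> 1
  row 11 [01011]: (((1 AND 0) AND (0 IMPLIES NOT 0)) XOR ((0 XOR NOT 1) IMPLIES (0 XOR 0))) -> 1
  row 12 [01100]: (((0 AND 1) AND (0 IMPLIES NOT 1)) XOR ((0 XOR NOT 1) IMPLIES (0 XOR 1))) -> 1
  row 13 [01101]: (((1 AND 1) AND (0 IMPLIES NOT 1)) XOR ((0 XOR NOT 1) IMPLIES (0 XOR 1))) -> 0
  row 14 [01110]: (((0 AND 1) AND (0 IMPLIES NOT 1)) XOR ((0 XOR NOT 1) IMPLIES (0 XOR 1))) -> 1
  row 15 [01111]: (((1 AND 1) AND (0 IMPLIES NOT 1)) XOR ((0 XOR NOT 1) IMPLIES (0 XOR 1))) -> 0
  row 16 [10000]: (((0 AND 0) AND (1 IMPLIES NOT 0)) XOR ((1 XOR NOT 0) IMPLIES (1 XOR 0))) -> 1
  row 17 [10001]: (((1 AND 0) AND (1 IMPLIES NOT 0)) XOR ((1 XOR NOT 0) IMPLIES (1 XOR 0))) -> 1
  row 18 [10010]: (((0 AND 0) AND (1 IMPLIES NOT 0)) XOR ((1 XOR NOT 0) IMPLIES (1 XOR 0))) -> 1
  row 19 [10011]: (((1 AND 0) AND (1 IMPLIES NOT 0)) XOR ((1 XOR NOT 0) IMPLIES (1 XOR 0))) -> 1
  row 20 [10100]: (((0 AND 1) AND (1 IMPLIES NOT 1)) XOR ((1 XOR NOT 0) IMPLIES (1 XOR 1))) -> 1
  row 21 [10101]: (((1 AND 1) AND (1 IMPLIES NOT 1)) XOR ((1 XOR NOT 0) IMPLIES (1 XOR 1))) -> 1
  row 22 [10110]: (((0 AND 1) AND (1 IMPLIES NOT 1)) XOR ((1 XOR NOT 0) IMPLIES (1 XOR 1))) -> 1
  row 23 [10111]: (((1 AND 1) AND (1 IMPLIES NOT 1)) XOR ((1 XOR NOT 0) IMPLIES (1 XOR 1))) -> 1
  row 24 [11000]: (((0 AND 0) AND (1 IMPLIES NOT 0)) XOR ((1 XOR NOT 1) IMPLIES (1 XOR 0))) -> 1
  row 25 [11001]: (((1 AND 0) AND (1 IMPLIES NOT 0)) XOR ((1 XOR NOT 1) IMPLIES (1 XOR 0))) -> 1
  row 26 [11010]: (((0 AND 0) AND (1 IMPLIES NOT 0)) XOR ((1 XOR NOT 1) IMPLIES (1 XOR 0))) -> 1
  row 27 [11011]: (((1 AND 0) AND (1 IMPLIES NOT 0)) XOR ((1 XOR NOT 1) IMPLIES (1 XOR 0))) -> 1
  row 28 [11100]: (((0 AND 1) AND (1 IMPLIES NOT 1)) XOR ((1 XOR NOT 1) IMPLIES (1 XOR 1))) -> 0
  row 29 [11101]: (((1 AND 1) AND (1 IMPLIES NOT 1)) XOR ((1 XOR NOT 1) IMPLIES (1 XOR 1))) -> 0
  row 30 [11110]: (((0 AND 1) AND (1 IMPLIES NOT 1)) XOR ((1 XOR NOT 1) IMPLIES (1 XOR 1))) -> 0
  row 31 [11111]: (((1 AND 1) AND (1 IMPLIES NOT 1)) XOR ((1 XOR NOT 1) IMPLIES (1 XOR 1))) -> 0
Full result column, 4 rows per line (a,b,c fixed per line; d,e runs 00..11 left to right):
  rows 0-3 [a,b,c=000]: 0000  = hex 0
  rows 4-7 [a,b,c=001]: 1010  = hex A
  rows 8-11 [a,b,c=010]: 1111  = hex F
  rows 12-15 [a,b,c=011]: 1010  = hex A
  rows 16-19 [a,b,c=100]: 1111  = hex F
  rows 20-23 [a,b,c=101]: 1111  = hex F
  rows 24-27 [a,b,c=110]: 1111  = hex F
  rows 28-31 [a,b,c=111]: 0000  = hex 0
Output column (row 0 .. row 31) = 00001010111110101111111111110000
Output column grouped in 4s = 0000 1010 1111 1010 1111 1111 1111 0000 = 0x0AFAFFF0
Convert to decimal digit by digit (value = value*16 + digit):
  0 -> 0
  0*16 + 10 (A) = 10
  10*16 + 15 (F) = 175
  175*16 + 10 (A) = 2810
  2810*16 + 15 (F) = 44975
  44975*16 + 15 (F) = 719615
  719615*16 + 15 (F) = 11513855
  11513855*16 + 0 = 184221680
Decimal = 184221680

184221680


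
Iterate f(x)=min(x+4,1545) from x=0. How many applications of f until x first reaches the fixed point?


Step 1: x=0, cap=1545, increment=4
Step 2: x grows by 4 each step until capped at 1545; fixed point is x=1545
Step 3: iterations = ceil(1545/4) = 387

387


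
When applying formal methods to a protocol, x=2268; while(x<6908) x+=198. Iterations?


Step 1: x goes from 2268 toward 6908 by 198; the body runs while x<6908, so iterations = ceil((bound-start)/step)
Step 2: Distance=4640
Step 3: ceil(4640/198)=24

24


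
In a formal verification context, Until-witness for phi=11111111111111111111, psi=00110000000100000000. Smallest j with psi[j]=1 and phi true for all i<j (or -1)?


(phi U psi) at 0: need smallest j with psi[j]=1 and phi[i]=1 for all i in [0,j).
Scan from step 0:
  step 0: phi=1, psi=0 -> continue
  step 1: phi=1, psi=0 -> continue
  step 2: psi=1 and phi held for [0,2) -> witness found
Witness step = 2

2


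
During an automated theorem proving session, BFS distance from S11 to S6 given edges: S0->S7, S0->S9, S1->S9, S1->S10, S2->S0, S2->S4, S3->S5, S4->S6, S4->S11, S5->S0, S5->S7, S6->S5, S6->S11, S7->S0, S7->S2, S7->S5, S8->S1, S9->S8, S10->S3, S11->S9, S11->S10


BFS layer-by-layer from S11:
  dist 0: {S11}
  dist 1: {S9, S10}
  dist 2: {S3, S8}
  dist 3: {S1, S5}
  dist 4: {S0, S7}
  dist 5: {S2}
  dist 6: {S4}
  dist 7: {S6}
  -> S6 reached at distance 7
Shortest path length = 7

7


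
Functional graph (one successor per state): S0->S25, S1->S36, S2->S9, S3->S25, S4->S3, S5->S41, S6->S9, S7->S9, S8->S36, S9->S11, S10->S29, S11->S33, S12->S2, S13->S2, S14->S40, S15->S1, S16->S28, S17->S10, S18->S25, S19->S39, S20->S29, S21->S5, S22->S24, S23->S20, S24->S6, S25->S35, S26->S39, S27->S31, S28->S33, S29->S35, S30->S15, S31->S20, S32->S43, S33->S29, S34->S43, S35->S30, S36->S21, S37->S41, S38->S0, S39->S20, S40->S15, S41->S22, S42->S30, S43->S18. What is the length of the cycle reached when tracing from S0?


Trace from S0 until a state repeats:
  S0 -> S25 -> S35 -> S30 -> S15 -> S1 -> S36 -> S21 -> S5 -> S41 -> S22 -> S24 -> S6 -> S9 -> S11 -> S33 -> S29 -> S35
S35 first seen at step 2, revisited at step 17.
Cycle length = 17 - 2 = 15

15


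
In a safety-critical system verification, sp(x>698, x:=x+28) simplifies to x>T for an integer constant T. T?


Formula: sp(P, x:=E) = exists old_x. (x = E[old_x/x]) AND P[old_x/x] (old_x is the value of x before the assignment; eliminate old_x by solving x = E[old_x/x] for old_x)
Step 1: Precondition P: x>698, i.e. old_x > 698
Step 2: Assignment gives x = old_x + 28, so old_x = x - 28
Step 3: Substitute into P: x - 28 > 698
Step 4: Simplify: x > 698+28 = 726

726


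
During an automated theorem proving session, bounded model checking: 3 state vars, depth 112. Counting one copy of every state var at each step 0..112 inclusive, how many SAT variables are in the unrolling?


BMC unrolls to depth k, creating one copy of each state var for steps 0..k.
Step count = 112 + 1 = 113 (steps 0 through 112)
Vars per step = 3
Total = 3 * 113 = 339

339


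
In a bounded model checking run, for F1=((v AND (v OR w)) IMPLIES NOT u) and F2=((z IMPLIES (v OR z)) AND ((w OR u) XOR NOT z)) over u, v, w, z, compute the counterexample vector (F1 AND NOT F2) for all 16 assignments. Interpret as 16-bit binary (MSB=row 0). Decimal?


F1 = ((v AND (v OR w)) IMPLIES NOT u)
F2 = ((z IMPLIES (v OR z)) AND ((w OR u) XOR NOT z))
Counterexample to F1=>F2 is where F1=1 and F2=0.
Evaluate each row (bits = u,v,w,z, MSB first):
  row 0 [0000]: F1=1 F2=1 -> F1&~F2 -> 0
  row 1 [0001]: F1=1 F2=0 -> F1&~F2 -> 1
  row 2 [0010]: F1=1 F2=0 -> F1&~F2 -> 1
  row 3 [0011]: F1=1 F2=1 -> F1&~F2 -> 0
  row 4 [0100]: F1=1 F2=1 -> F1&~F2 -> 0
  row 5 [0101]: F1=1 F2=0 -> F1&~F2 -> 1
  row 6 [0110]: F1=1 F2=0 -> F1&~F2 -> 1
  row 7 [0111]: F1=1 F2=1 -> F1&~F2 -> 0
  row 8 [1000]: F1=1 F2=0 -> F1&~F2 -> 1
  row 9 [1001]: F1=1 F2=1 -> F1&~F2 -> 0
  row 10 [1010]: F1=1 F2=0 -> F1&~F2 -> 1
  row 11 [1011]: F1=1 F2=1 -> F1&~F2 -> 0
  row 12 [1100]: F1=0 F2=0 -> F1&~F2 -> 0
  row 13 [1101]: F1=0 F2=1 -> F1&~F2 -> 0
  row 14 [1110]: F1=0 F2=0 -> F1&~F2 -> 0
  row 15 [1111]: F1=0 F2=1 -> F1&~F2 -> 0
Full result column, 4 rows per line (u,v fixed per line; w,z runs 00..11 left to right):
  rows 0-3 [u,v=00]: 0110  = hex 6
  rows 4-7 [u,v=01]: 0110  = hex 6
  rows 8-11 [u,v=10]: 1010  = hex A
  rows 12-15 [u,v=11]: 0000  = hex 0
Counterexample vector (row 0 .. row 15) = 0110011010100000
Output column grouped in 4s = 0110 0110 1010 0000 = 0x66A0
Convert to decimal digit by digit (value = value*16 + digit):
  6 -> 6
  6*16 + 6 = 102
  102*16 + 10 (A) = 1642
  1642*16 + 0 = 26272
Decimal = 26272

26272


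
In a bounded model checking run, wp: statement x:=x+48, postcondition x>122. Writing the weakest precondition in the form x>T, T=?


Formula: wp(x:=E, P) = P[E/x] (substitute E for x in postcondition)
Step 1: Postcondition: x>122
Step 2: Substitute x+48 for x: x+48>122
Step 3: Solve for x: x > 122-48 = 74

74


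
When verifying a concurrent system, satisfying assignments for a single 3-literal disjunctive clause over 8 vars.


Step 1: Total=2^8=256
Step 2: Unsat when all 3 false: 2^5=32
Step 3: Sat=256-32=224

224


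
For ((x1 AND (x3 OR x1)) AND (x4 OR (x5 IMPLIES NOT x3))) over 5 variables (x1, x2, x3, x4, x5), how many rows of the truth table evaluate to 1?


Formula: ((x1 AND (x3 OR x1)) AND (x4 OR (x5 IMPLIES NOT x3))) over 5 vars (32 rows)
Evaluate each row (x1, x2, x3, x4, x5 as bits, MSB first):
  row 0 [00000]: ((0 AND (0 OR 0)) AND (0 OR (0 IMPLIES NOT 0))) -> 0
  row 1 [00001]: ((0 AND (0 OR 0)) AND (0 OR (1 IMPLIES NOT 0))) -> 0
  row 2 [00010]: ((0 AND (0 OR 0)) AND (1 OR (0 IMPLIES NOT 0))) -> 0
  row 3 [00011]: ((0 AND (0 OR 0)) AND (1 OR (1 IMPLIES NOT 0))) -> 0
  row 4 [00100]: ((0 AND (1 OR 0)) AND (0 OR (0 IMPLIES NOT 1))) -> 0
  row 5 [00101]: ((0 AND (1 OR 0)) AND (0 OR (1 IMPLIES NOT 1))) -> 0
  row 6 [00110]: ((0 AND (1 OR 0)) AND (1 OR (0 IMPLIES NOT 1))) -> 0
  row 7 [00111]: ((0 AND (1 OR 0)) AND (1 OR (1 IMPLIES NOT 1))) -> 0
  row 8 [01000]: ((0 AND (0 OR 0)) AND (0 OR (0 IMPLIES NOT 0))) -> 0
  row 9 [01001]: ((0 AND (0 OR 0)) AND (0 OR (1 IMPLIES NOT 0))) -> 0
  row 10 [01010]: ((0 AND (0 OR 0)) AND (1 OR (0 IMPLIES NOT 0))) -> 0
  row 11 [01011]: ((0 AND (0 OR 0)) AND (1 OR (1 IMPLIES NOT 0))) -> 0
  row 12 [01100]: ((0 AND (1 OR 0)) AND (0 OR (0 IMPLIES NOT 1))) -> 0
  row 13 [01101]: ((0 AND (1 OR 0)) AND (0 OR (1 IMPLIES NOT 1))) -> 0
  row 14 [01110]: ((0 AND (1 OR 0)) AND (1 OR (0 IMPLIES NOT 1))) -> 0
  row 15 [01111]: ((0 AND (1 OR 0)) AND (1 OR (1 IMPLIES NOT 1))) -> 0
  row 16 [10000]: ((1 AND (0 OR 1)) AND (0 OR (0 IMPLIES NOT 0))) -> 1
  row 17 [10001]: ((1 AND (0 OR 1)) AND (0 OR (1 IMPLIES NOT 0))) -> 1
  row 18 [10010]: ((1 AND (0 OR 1)) AND (1 OR (0 IMPLIES NOT 0))) -> 1
  row 19 [10011]: ((1 AND (0 OR 1)) AND (1 OR (1 IMPLIES NOT 0))) -> 1
  row 20 [10100]: ((1 AND (1 OR 1)) AND (0 OR (0 IMPLIES NOT 1))) -> 1
  row 21 [10101]: ((1 AND (1 OR 1)) AND (0 OR (1 IMPLIES NOT 1))) -> 0
  row 22 [10110]: ((1 AND (1 OR 1)) AND (1 OR (0 IMPLIES NOT 1))) -> 1
  row 23 [10111]: ((1 AND (1 OR 1)) AND (1 OR (1 IMPLIES NOT 1))) -> 1
  row 24 [11000]: ((1 AND (0 OR 1)) AND (0 OR (0 IMPLIES NOT 0))) -> 1
  row 25 [11001]: ((1 AND (0 OR 1)) AND (0 OR (1 IMPLIES NOT 0))) -> 1
  row 26 [11010]: ((1 AND (0 OR 1)) AND (1 OR (0 IMPLIES NOT 0))) -> 1
  row 27 [11011]: ((1 AND (0 OR 1)) AND (1 OR (1 IMPLIES NOT 0))) -> 1
  row 28 [11100]: ((1 AND (1 OR 1)) AND (0 OR (0 IMPLIES NOT 1))) -> 1
  row 29 [11101]: ((1 AND (1 OR 1)) AND (0 OR (1 IMPLIES NOT 1))) -> 0
  row 30 [11110]: ((1 AND (1 OR 1)) AND (1 OR (0 IMPLIES NOT 1))) -> 1
  row 31 [11111]: ((1 AND (1 OR 1)) AND (1 OR (1 IMPLIES NOT 1))) -> 1
Full result column, 8 rows per line (x1,x2 fixed per line; x3,x4,x5 runs 000..111 left to right):
  rows 0-7 [x1,x2=00]: 00000000  (ones: 0)
  rows 8-15 [x1,x2=01]: 00000000  (ones: 0)
  rows 16-23 [x1,x2=10]: 11111011  (ones: 7)
  rows 24-31 [x1,x2=11]: 11111011  (ones: 7)
Count of 1-rows = 0+0+7+7 = 14

14


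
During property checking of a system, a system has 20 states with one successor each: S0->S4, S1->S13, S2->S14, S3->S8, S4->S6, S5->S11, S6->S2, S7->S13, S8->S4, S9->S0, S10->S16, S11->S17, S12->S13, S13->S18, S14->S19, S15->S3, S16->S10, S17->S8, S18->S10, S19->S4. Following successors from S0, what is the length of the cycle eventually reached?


Trace from S0 until a state repeats:
  S0 -> S4 -> S6 -> S2 -> S14 -> S19 -> S4
S4 first seen at step 1, revisited at step 6.
Cycle length = 6 - 1 = 5

5


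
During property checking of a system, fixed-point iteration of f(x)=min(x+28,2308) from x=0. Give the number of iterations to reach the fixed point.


Step 1: x=0, cap=2308, increment=28
Step 2: x grows by 28 each step until capped at 2308; fixed point is x=2308
Step 3: iterations = ceil(2308/28) = 83

83


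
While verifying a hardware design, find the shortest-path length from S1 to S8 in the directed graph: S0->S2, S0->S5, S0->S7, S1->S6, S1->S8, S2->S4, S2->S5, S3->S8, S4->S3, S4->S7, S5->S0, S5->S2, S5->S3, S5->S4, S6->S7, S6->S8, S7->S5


BFS layer-by-layer from S1:
  dist 0: {S1}
  dist 1: {S6, S8}
  -> S8 reached at distance 1
Shortest path length = 1

1


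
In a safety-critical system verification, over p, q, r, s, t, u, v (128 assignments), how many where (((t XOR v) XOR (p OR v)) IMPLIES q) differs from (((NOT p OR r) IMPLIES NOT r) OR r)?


F1 = (((t XOR v) XOR (p OR v)) IMPLIES q)
F2 = (((NOT p OR r) IMPLIES NOT r) OR r)
Evaluate both on each of 128 rows (bits = p,q,r,s,t,u,v):
  row 0 [0000000]: F1=1 F2=1 -> 0
  row 1 [0000001]: F1=1 F2=1 -> 0
  row 2 [0000010]: F1=1 F2=1 -> 0
  row 3 [0000011]: F1=1 F2=1 -> 0
  row 4 [0000100]: F1=0 F2=1 (differ) -> 1
  (every remaining row is evaluated the same way; all 128 results are listed next)
Full result column, 8 rows per line (p,q,r,s fixed per line; t,u,v runs 000..111 left to right):
  rows 0-7 [p,q,r,s=0000]: 00001111  (ones: 4)
  rows 8-15 [p,q,r,s=0001]: 00001111  (ones: 4)
  rows 16-23 [p,q,r,s=0010]: 00001111  (ones: 4)
  rows 24-31 [p,q,r,s=0011]: 00001111  (ones: 4)
  rows 32-39 [p,q,r,s=0100]: 00000000  (ones: 0)
  rows 40-47 [p,q,r,s=0101]: 00000000  (ones: 0)
  rows 48-55 [p,q,r,s=0110]: 00000000  (ones: 0)
  rows 56-63 [p,q,r,s=0111]: 00000000  (ones: 0)
  rows 64-71 [p,q,r,s=1000]: 10100101  (ones: 4)
  rows 72-79 [p,q,r,s=1001]: 10100101  (ones: 4)
  rows 80-87 [p,q,r,s=1010]: 10100101  (ones: 4)
  rows 88-95 [p,q,r,s=1011]: 10100101  (ones: 4)
  rows 96-103 [p,q,r,s=1100]: 00000000  (ones: 0)
  rows 104-111 [p,q,r,s=1101]: 00000000  (ones: 0)
  rows 112-119 [p,q,r,s=1110]: 00000000  (ones: 0)
  rows 120-127 [p,q,r,s=1111]: 00000000  (ones: 0)
Disagreements = 4+4+4+4+0+0+0+0+4+4+4+4+0+0+0+0 = 32

32


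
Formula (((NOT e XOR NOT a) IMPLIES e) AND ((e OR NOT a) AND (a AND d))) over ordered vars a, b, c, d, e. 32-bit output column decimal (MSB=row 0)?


Formula: (((NOT e XOR NOT a) IMPLIES e) AND ((e OR NOT a) AND (a AND d))) over a, b, c, d, e (32 rows)
Evaluate each row (bits = a,b,c,d,e, MSB first):
  row 0 [00000]: (((NOT 0 XOR NOT 0) IMPLIES 0) AND ((0 OR NOT 0) AND (0 AND 0))) -> 0
  row 1 [00001]: (((NOT 1 XOR NOT 0) IMPLIES 1) AND ((1 OR NOT 0) AND (0 AND 0))) -> 0
  row 2 [00010]: (((NOT 0 XOR NOT 0) IMPLIES 0) AND ((0 OR NOT 0) AND (0 AND 1))) -> 0
  row 3 [00011]: (((NOT 1 XOR NOT 0) IMPLIES 1) AND ((1 OR NOT 0) AND (0 AND 1))) -> 0
  row 4 [00100]: (((NOT 0 XOR NOT 0) IMPLIES 0) AND ((0 OR NOT 0) AND (0 AND 0))) -> 0
  row 5 [00101]: (((NOT 1 XOR NOT 0) IMPLIES 1) AND ((1 OR NOT 0) AND (0 AND 0))) -> 0
  row 6 [00110]: (((NOT 0 XOR NOT 0) IMPLIES 0) AND ((0 OR NOT 0) AND (0 AND 1))) -> 0
  row 7 [00111]: (((NOT 1 XOR NOT 0) IMPLIES 1) AND ((1 OR NOT 0) AND (0 AND 1))) -> 0
  row 8 [01000]: (((NOT 0 XOR NOT 0) IMPLIES 0) AND ((0 OR NOT 0) AND (0 AND 0))) -> 0
  row 9 [01001]: (((NOT 1 XOR NOT 0) IMPLIES 1) AND ((1 OR NOT 0) AND (0 AND 0))) -> 0
  row 10 [01010]: (((NOT 0 XOR NOT 0) IMPLIES 0) AND ((0 OR NOT 0) AND (0 AND 1))) -> 0
  row 11 [01011]: (((NOT 1 XOR NOT 0) IMPLIES 1) AND ((1 OR NOT 0) AND (0 AND 1))) -> 0
  row 12 [01100]: (((NOT 0 XOR NOT 0) IMPLIES 0) AND ((0 OR NOT 0) AND (0 AND 0))) -> 0
  row 13 [01101]: (((NOT 1 XOR NOT 0) IMPLIES 1) AND ((1 OR NOT 0) AND (0 AND 0))) -> 0
  row 14 [01110]: (((NOT 0 XOR NOT 0) IMPLIES 0) AND ((0 OR NOT 0) AND (0 AND 1))) -> 0
  row 15 [01111]: (((NOT 1 XOR NOT 0) IMPLIES 1) AND ((1 OR NOT 0) AND (0 AND 1))) -> 0
  row 16 [10000]: (((NOT 0 XOR NOT 1) IMPLIES 0) AND ((0 OR NOT 1) AND (1 AND 0))) -> 0
  row 17 [10001]: (((NOT 1 XOR NOT 1) IMPLIES 1) AND ((1 OR NOT 1) AND (1 AND 0))) -> 0
  row 18 [10010]: (((NOT 0 XOR NOT 1) IMPLIES 0) AND ((0 OR NOT 1) AND (1 AND 1))) -> 0
  row 19 [10011]: (((NOT 1 XOR NOT 1) IMPLIES 1) AND ((1 OR NOT 1) AND (1 AND 1))) -> 1
  row 20 [10100]: (((NOT 0 XOR NOT 1) IMPLIES 0) AND ((0 OR NOT 1) AND (1 AND 0))) -> 0
  row 21 [10101]: (((NOT 1 XOR NOT 1) IMPLIES 1) AND ((1 OR NOT 1) AND (1 AND 0))) -> 0
  row 22 [10110]: (((NOT 0 XOR NOT 1) IMPLIES 0) AND ((0 OR NOT 1) AND (1 AND 1))) -> 0
  row 23 [10111]: (((NOT 1 XOR NOT 1) IMPLIES 1) AND ((1 OR NOT 1) AND (1 AND 1))) -> 1
  row 24 [11000]: (((NOT 0 XOR NOT 1) IMPLIES 0) AND ((0 OR NOT 1) AND (1 AND 0))) -> 0
  row 25 [11001]: (((NOT 1 XOR NOT 1) IMPLIES 1) AND ((1 OR NOT 1) AND (1 AND 0))) -> 0
  row 26 [11010]: (((NOT 0 XOR NOT 1) IMPLIES 0) AND ((0 OR NOT 1) AND (1 AND 1))) -> 0
  row 27 [11011]: (((NOT 1 XOR NOT 1) IMPLIES 1) AND ((1 OR NOT 1) AND (1 AND 1))) -> 1
  row 28 [11100]: (((NOT 0 XOR NOT 1) IMPLIES 0) AND ((0 OR NOT 1) AND (1 AND 0))) -> 0
  row 29 [11101]: (((NOT 1 XOR NOT 1) IMPLIES 1) AND ((1 OR NOT 1) AND (1 AND 0))) -> 0
  row 30 [11110]: (((NOT 0 XOR NOT 1) IMPLIES 0) AND ((0 OR NOT 1) AND (1 AND 1))) -> 0
  row 31 [11111]: (((NOT 1 XOR NOT 1) IMPLIES 1) AND ((1 OR NOT 1) AND (1 AND 1))) -> 1
Full result column, 4 rows per line (a,b,c fixed per line; d,e runs 00..11 left to right):
  rows 0-3 [a,b,c=000]: 0000  = hex 0
  rows 4-7 [a,b,c=001]: 0000  = hex 0
  rows 8-11 [a,b,c=010]: 0000  = hex 0
  rows 12-15 [a,b,c=011]: 0000  = hex 0
  rows 16-19 [a,b,c=100]: 0001  = hex 1
  rows 20-23 [a,b,c=101]: 0001  = hex 1
  rows 24-27 [a,b,c=110]: 0001  = hex 1
  rows 28-31 [a,b,c=111]: 0001  = hex 1
Output column (row 0 .. row 31) = 00000000000000000001000100010001
Output column grouped in 4s = 0000 0000 0000 0000 0001 0001 0001 0001 = 0x00001111
Convert to decimal digit by digit (value = value*16 + digit):
  0 -> 0
  0*16 + 0 = 0
  0*16 + 0 = 0
  0*16 + 0 = 0
  0*16 + 1 = 1
  1*16 + 1 = 17
  17*16 + 1 = 273
  273*16 + 1 = 4369
Decimal = 4369

4369


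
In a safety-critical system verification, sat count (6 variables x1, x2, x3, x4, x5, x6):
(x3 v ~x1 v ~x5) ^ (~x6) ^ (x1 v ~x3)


CNF with 3 clauses over 6 vars (64 assignments).
An assignment satisfies CNF iff every clause has >=1 true literal.
Check each row (bits = x1,x2,x3,x4,x5,x6; clause T/F shown):
  row 0 [000000]: clauses=TTT -> 1
  row 1 [000001]: clauses=TFT -> 0
  row 2 [000010]: clauses=TTT -> 1
  row 3 [000011]: clauses=TFT -> 0
  row 4 [000100]: clauses=TTT -> 1
  (every remaining row is evaluated the same way; all 64 results are listed next)
Full result column, 8 rows per line (x1,x2,x3 fixed per line; x4,x5,x6 runs 000..111 left to right):
  rows 0-7 [x1,x2,x3=000]: 10101010  (ones: 4)
  rows 8-15 [x1,x2,x3=001]: 00000000  (ones: 0)
  rows 16-23 [x1,x2,x3=010]: 10101010  (ones: 4)
  rows 24-31 [x1,x2,x3=011]: 00000000  (ones: 0)
  rows 32-39 [x1,x2,x3=100]: 10001000  (ones: 2)
  rows 40-47 [x1,x2,x3=101]: 10101010  (ones: 4)
  rows 48-55 [x1,x2,x3=110]: 10001000  (ones: 2)
  rows 56-63 [x1,x2,x3=111]: 10101010  (ones: 4)
Satisfying assignments = 4+0+4+0+2+4+2+4 = 20

20


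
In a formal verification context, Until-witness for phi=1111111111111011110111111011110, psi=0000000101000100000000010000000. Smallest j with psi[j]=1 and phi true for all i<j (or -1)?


(phi U psi) at 0: need smallest j with psi[j]=1 and phi[i]=1 for all i in [0,j).
Scan from step 0:
  step 0: phi=1, psi=0 -> continue
  step 1: phi=1, psi=0 -> continue
  step 2: phi=1, psi=0 -> continue
  step 3: phi=1, psi=0 -> continue
  step 7: psi=1 and phi held for [0,7) -> witness found
Witness step = 7

7


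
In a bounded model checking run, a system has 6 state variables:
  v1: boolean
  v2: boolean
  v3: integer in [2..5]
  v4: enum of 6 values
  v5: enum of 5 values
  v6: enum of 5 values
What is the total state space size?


State space = product of domain sizes of all variables.
Domain sizes:
  v1 (boolean): 2
  v2 (boolean): 2
  v3 (integer in [2..5]): 4
  v4 (enum of 6 values): 6
  v5 (enum of 5 values): 5
  v6 (enum of 5 values): 5
Product = 2 * 2 * 4 * 6 * 5 * 5 = 2400

2400


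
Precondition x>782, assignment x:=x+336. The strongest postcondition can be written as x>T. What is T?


Formula: sp(P, x:=E) = exists old_x. (x = E[old_x/x]) AND P[old_x/x] (old_x is the value of x before the assignment; eliminate old_x by solving x = E[old_x/x] for old_x)
Step 1: Precondition P: x>782, i.e. old_x > 782
Step 2: Assignment gives x = old_x + 336, so old_x = x - 336
Step 3: Substitute into P: x - 336 > 782
Step 4: Simplify: x > 782+336 = 1118

1118


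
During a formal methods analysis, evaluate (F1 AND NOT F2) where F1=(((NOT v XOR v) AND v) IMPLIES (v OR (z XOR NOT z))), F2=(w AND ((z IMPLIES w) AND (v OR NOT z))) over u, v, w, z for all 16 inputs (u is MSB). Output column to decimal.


F1 = (((NOT v XOR v) AND v) IMPLIES (v OR (z XOR NOT z)))
F2 = (w AND ((z IMPLIES w) AND (v OR NOT z)))
Counterexample to F1=>F2 is where F1=1 and F2=0.
Evaluate each row (bits = u,v,w,z, MSB first):
  row 0 [0000]: F1=1 F2=0 -> F1&~F2 -> 1
  row 1 [0001]: F1=1 F2=0 -> F1&~F2 -> 1
  row 2 [0010]: F1=1 F2=1 -> F1&~F2 -> 0
  row 3 [0011]: F1=1 F2=0 -> F1&~F2 -> 1
  row 4 [0100]: F1=1 F2=0 -> F1&~F2 -> 1
  row 5 [0101]: F1=1 F2=0 -> F1&~F2 -> 1
  row 6 [0110]: F1=1 F2=1 -> F1&~F2 -> 0
  row 7 [0111]: F1=1 F2=1 -> F1&~F2 -> 0
  row 8 [1000]: F1=1 F2=0 -> F1&~F2 -> 1
  row 9 [1001]: F1=1 F2=0 -> F1&~F2 -> 1
  row 10 [1010]: F1=1 F2=1 -> F1&~F2 -> 0
  row 11 [1011]: F1=1 F2=0 -> F1&~F2 -> 1
  row 12 [1100]: F1=1 F2=0 -> F1&~F2 -> 1
  row 13 [1101]: F1=1 F2=0 -> F1&~F2 -> 1
  row 14 [1110]: F1=1 F2=1 -> F1&~F2 -> 0
  row 15 [1111]: F1=1 F2=1 -> F1&~F2 -> 0
Full result column, 4 rows per line (u,v fixed per line; w,z runs 00..11 left to right):
  rows 0-3 [u,v=00]: 1101  = hex D
  rows 4-7 [u,v=01]: 1100  = hex C
  rows 8-11 [u,v=10]: 1101  = hex D
  rows 12-15 [u,v=11]: 1100  = hex C
Counterexample vector (row 0 .. row 15) = 1101110011011100
Output column grouped in 4s = 1101 1100 1101 1100 = 0xDCDC
Convert to decimal digit by digit (value = value*16 + digit):
  D -> 13
  13*16 + 12 (C) = 220
  220*16 + 13 (D) = 3533
  3533*16 + 12 (C) = 56540
Decimal = 56540

56540


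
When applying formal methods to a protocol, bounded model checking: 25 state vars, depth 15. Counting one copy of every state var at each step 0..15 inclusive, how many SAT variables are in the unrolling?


BMC unrolls to depth k, creating one copy of each state var for steps 0..k.
Step count = 15 + 1 = 16 (steps 0 through 15)
Vars per step = 25
Total = 25 * 16 = 400

400


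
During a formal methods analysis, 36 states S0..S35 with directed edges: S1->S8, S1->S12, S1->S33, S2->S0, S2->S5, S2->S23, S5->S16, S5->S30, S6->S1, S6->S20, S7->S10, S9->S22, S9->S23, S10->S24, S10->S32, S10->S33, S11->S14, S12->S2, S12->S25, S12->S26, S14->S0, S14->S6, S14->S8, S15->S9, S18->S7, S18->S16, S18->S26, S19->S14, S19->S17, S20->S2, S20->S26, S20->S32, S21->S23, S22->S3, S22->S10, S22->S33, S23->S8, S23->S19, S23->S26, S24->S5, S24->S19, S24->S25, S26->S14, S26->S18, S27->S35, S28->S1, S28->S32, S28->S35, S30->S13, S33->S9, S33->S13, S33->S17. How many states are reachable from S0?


BFS from S0:
  layer 0: {S0}
Reachable set: {S0}
Count = 1

1


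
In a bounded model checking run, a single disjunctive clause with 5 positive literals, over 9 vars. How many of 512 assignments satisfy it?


Step 1: Total=2^9=512
Step 2: Unsat when all 5 false: 2^4=16
Step 3: Sat=512-16=496

496


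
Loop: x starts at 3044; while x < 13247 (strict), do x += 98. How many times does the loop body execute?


Step 1: x goes from 3044 toward 13247 by 98; the body runs while x<13247, so iterations = ceil((bound-start)/step)
Step 2: Distance=10203
Step 3: ceil(10203/98)=105

105


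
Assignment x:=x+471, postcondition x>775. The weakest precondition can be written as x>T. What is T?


Formula: wp(x:=E, P) = P[E/x] (substitute E for x in postcondition)
Step 1: Postcondition: x>775
Step 2: Substitute x+471 for x: x+471>775
Step 3: Solve for x: x > 775-471 = 304

304


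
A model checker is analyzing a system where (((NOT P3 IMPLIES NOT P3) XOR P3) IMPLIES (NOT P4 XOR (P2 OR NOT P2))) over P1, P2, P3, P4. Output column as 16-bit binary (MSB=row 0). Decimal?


Formula: (((NOT P3 IMPLIES NOT P3) XOR P3) IMPLIES (NOT P4 XOR (P2 OR NOT P2))) over P1, P2, P3, P4 (16 rows)
Evaluate each row (bits = P1,P2,P3,P4, MSB first):
  row 0 [0000]: (((NOT 0 IMPLIES NOT 0) XOR 0) IMPLIES (NOT 0 XOR (0 OR NOT 0))) -> 0
  row 1 [0001]: (((NOT 0 IMPLIES NOT 0) XOR 0) IMPLIES (NOT 1 XOR (0 OR NOT 0))) -> 1
  row 2 [0010]: (((NOT 1 IMPLIES NOT 1) XOR 1) IMPLIES (NOT 0 XOR (0 OR NOT 0))) -> 1
  row 3 [0011]: (((NOT 1 IMPLIES NOT 1) XOR 1) IMPLIES (NOT 1 XOR (0 OR NOT 0))) -> 1
  row 4 [0100]: (((NOT 0 IMPLIES NOT 0) XOR 0) IMPLIES (NOT 0 XOR (1 OR NOT 1))) -> 0
  row 5 [0101]: (((NOT 0 IMPLIES NOT 0) XOR 0) IMPLIES (NOT 1 XOR (1 OR NOT 1))) -> 1
  row 6 [0110]: (((NOT 1 IMPLIES NOT 1) XOR 1) IMPLIES (NOT 0 XOR (1 OR NOT 1))) -> 1
  row 7 [0111]: (((NOT 1 IMPLIES NOT 1) XOR 1) IMPLIES (NOT 1 XOR (1 OR NOT 1))) -> 1
  row 8 [1000]: (((NOT 0 IMPLIES NOT 0) XOR 0) IMPLIES (NOT 0 XOR (0 OR NOT 0))) -> 0
  row 9 [1001]: (((NOT 0 IMPLIES NOT 0) XOR 0) IMPLIES (NOT 1 XOR (0 OR NOT 0))) -> 1
  row 10 [1010]: (((NOT 1 IMPLIES NOT 1) XOR 1) IMPLIES (NOT 0 XOR (0 OR NOT 0))) -> 1
  row 11 [1011]: (((NOT 1 IMPLIES NOT 1) XOR 1) IMPLIES (NOT 1 XOR (0 OR NOT 0))) -> 1
  row 12 [1100]: (((NOT 0 IMPLIES NOT 0) XOR 0) IMPLIES (NOT 0 XOR (1 OR NOT 1))) -> 0
  row 13 [1101]: (((NOT 0 IMPLIES NOT 0) XOR 0) IMPLIES (NOT 1 XOR (1 OR NOT 1))) -> 1
  row 14 [1110]: (((NOT 1 IMPLIES NOT 1) XOR 1) IMPLIES (NOT 0 XOR (1 OR NOT 1))) -> 1
  row 15 [1111]: (((NOT 1 IMPLIES NOT 1) XOR 1) IMPLIES (NOT 1 XOR (1 OR NOT 1))) -> 1
Full result column, 4 rows per line (P1,P2 fixed per line; P3,P4 runs 00..11 left to right):
  rows 0-3 [P1,P2=00]: 0111  = hex 7
  rows 4-7 [P1,P2=01]: 0111  = hex 7
  rows 8-11 [P1,P2=10]: 0111  = hex 7
  rows 12-15 [P1,P2=11]: 0111  = hex 7
Output column (row 0 .. row 15) = 0111011101110111
Output column grouped in 4s = 0111 0111 0111 0111 = 0x7777
Convert to decimal digit by digit (value = value*16 + digit):
  7 -> 7
  7*16 + 7 = 119
  119*16 + 7 = 1911
  1911*16 + 7 = 30583
Decimal = 30583

30583


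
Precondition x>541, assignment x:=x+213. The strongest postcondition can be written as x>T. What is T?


Formula: sp(P, x:=E) = exists old_x. (x = E[old_x/x]) AND P[old_x/x] (old_x is the value of x before the assignment; eliminate old_x by solving x = E[old_x/x] for old_x)
Step 1: Precondition P: x>541, i.e. old_x > 541
Step 2: Assignment gives x = old_x + 213, so old_x = x - 213
Step 3: Substitute into P: x - 213 > 541
Step 4: Simplify: x > 541+213 = 754

754


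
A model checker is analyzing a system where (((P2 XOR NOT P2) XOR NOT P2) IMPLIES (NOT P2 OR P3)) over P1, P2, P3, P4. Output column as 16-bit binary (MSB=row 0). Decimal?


Formula: (((P2 XOR NOT P2) XOR NOT P2) IMPLIES (NOT P2 OR P3)) over P1, P2, P3, P4 (16 rows)
Evaluate each row (bits = P1,P2,P3,P4, MSB first):
  row 0 [0000]: (((0 XOR NOT 0) XOR NOT 0) IMPLIES (NOT 0 OR 0)) -> 1
  row 1 [0001]: (((0 XOR NOT 0) XOR NOT 0) IMPLIES (NOT 0 OR 0)) -> 1
  row 2 [0010]: (((0 XOR NOT 0) XOR NOT 0) IMPLIES (NOT 0 OR 1)) -> 1
  row 3 [0011]: (((0 XOR NOT 0) XOR NOT 0) IMPLIES (NOT 0 OR 1)) -> 1
  row 4 [0100]: (((1 XOR NOT 1) XOR NOT 1) IMPLIES (NOT 1 OR 0)) -> 0
  row 5 [0101]: (((1 XOR NOT 1) XOR NOT 1) IMPLIES (NOT 1 OR 0)) -> 0
  row 6 [0110]: (((1 XOR NOT 1) XOR NOT 1) IMPLIES (NOT 1 OR 1)) -> 1
  row 7 [0111]: (((1 XOR NOT 1) XOR NOT 1) IMPLIES (NOT 1 OR 1)) -> 1
  row 8 [1000]: (((0 XOR NOT 0) XOR NOT 0) IMPLIES (NOT 0 OR 0)) -> 1
  row 9 [1001]: (((0 XOR NOT 0) XOR NOT 0) IMPLIES (NOT 0 OR 0)) -> 1
  row 10 [1010]: (((0 XOR NOT 0) XOR NOT 0) IMPLIES (NOT 0 OR 1)) -> 1
  row 11 [1011]: (((0 XOR NOT 0) XOR NOT 0) IMPLIES (NOT 0 OR 1)) -> 1
  row 12 [1100]: (((1 XOR NOT 1) XOR NOT 1) IMPLIES (NOT 1 OR 0)) -> 0
  row 13 [1101]: (((1 XOR NOT 1) XOR NOT 1) IMPLIES (NOT 1 OR 0)) -> 0
  row 14 [1110]: (((1 XOR NOT 1) XOR NOT 1) IMPLIES (NOT 1 OR 1)) -> 1
  row 15 [1111]: (((1 XOR NOT 1) XOR NOT 1) IMPLIES (NOT 1 OR 1)) -> 1
Full result column, 4 rows per line (P1,P2 fixed per line; P3,P4 runs 00..11 left to right):
  rows 0-3 [P1,P2=00]: 1111  = hex F
  rows 4-7 [P1,P2=01]: 0011  = hex 3
  rows 8-11 [P1,P2=10]: 1111  = hex F
  rows 12-15 [P1,P2=11]: 0011  = hex 3
Output column (row 0 .. row 15) = 1111001111110011
Output column grouped in 4s = 1111 0011 1111 0011 = 0xF3F3
Convert to decimal digit by digit (value = value*16 + digit):
  F -> 15
  15*16 + 3 = 243
  243*16 + 15 (F) = 3903
  3903*16 + 3 = 62451
Decimal = 62451

62451


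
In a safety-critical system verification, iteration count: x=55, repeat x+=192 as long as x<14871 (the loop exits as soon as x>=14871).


Step 1: x goes from 55 toward 14871 by 192; the body runs while x<14871, so iterations = ceil((bound-start)/step)
Step 2: Distance=14816
Step 3: ceil(14816/192)=78

78


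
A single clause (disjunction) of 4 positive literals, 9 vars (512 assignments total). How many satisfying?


Step 1: Total=2^9=512
Step 2: Unsat when all 4 false: 2^5=32
Step 3: Sat=512-32=480

480


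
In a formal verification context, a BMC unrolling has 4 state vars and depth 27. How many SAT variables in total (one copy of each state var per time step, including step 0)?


BMC unrolls to depth k, creating one copy of each state var for steps 0..k.
Step count = 27 + 1 = 28 (steps 0 through 27)
Vars per step = 4
Total = 4 * 28 = 112

112


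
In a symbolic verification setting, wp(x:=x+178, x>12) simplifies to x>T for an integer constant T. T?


Formula: wp(x:=E, P) = P[E/x] (substitute E for x in postcondition)
Step 1: Postcondition: x>12
Step 2: Substitute x+178 for x: x+178>12
Step 3: Solve for x: x > 12-178 = -166

-166


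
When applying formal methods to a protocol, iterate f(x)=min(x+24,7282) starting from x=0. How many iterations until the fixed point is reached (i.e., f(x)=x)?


Step 1: x=0, cap=7282, increment=24
Step 2: x grows by 24 each step until capped at 7282; fixed point is x=7282
Step 3: iterations = ceil(7282/24) = 304

304


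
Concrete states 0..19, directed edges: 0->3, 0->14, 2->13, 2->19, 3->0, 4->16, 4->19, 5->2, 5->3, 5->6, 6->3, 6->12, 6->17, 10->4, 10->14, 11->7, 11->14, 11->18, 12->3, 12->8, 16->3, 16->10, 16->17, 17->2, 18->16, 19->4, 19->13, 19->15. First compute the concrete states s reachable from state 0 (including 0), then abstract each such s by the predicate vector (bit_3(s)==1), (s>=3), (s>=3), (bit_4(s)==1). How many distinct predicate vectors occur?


BFS from 0:
Concrete reachable: {0, 3, 14}
Abstract via predicates (bit_3(s)==1), (s>=3), (s>=3), (bit_4(s)==1):
  (0,0,0,0) <- {0}
  (0,1,1,0) <- {3}
  (1,1,1,0) <- {14}
Distinct abstract states = 3

3


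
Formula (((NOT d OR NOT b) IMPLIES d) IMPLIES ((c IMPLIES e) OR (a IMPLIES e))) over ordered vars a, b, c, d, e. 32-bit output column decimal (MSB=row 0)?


Formula: (((NOT d OR NOT b) IMPLIES d) IMPLIES ((c IMPLIES e) OR (a IMPLIES e))) over a, b, c, d, e (32 rows)
Evaluate each row (bits = a,b,c,d,e, MSB first):
  row 0 [00000]: (((NOT 0 OR NOT 0) IMPLIES 0) IMPLIES ((0 IMPLIES 0) OR (0 IMPLIES 0))) -> 1
  row 1 [00001]: (((NOT 0 OR NOT 0) IMPLIES 0) IMPLIES ((0 IMPLIES 1) OR (0 IMPLIES 1))) -> 1
  row 2 [00010]: (((NOT 1 OR NOT 0) IMPLIES 1) IMPLIES ((0 IMPLIES 0) OR (0 IMPLIES 0))) -> 1
  row 3 [00011]: (((NOT 1 OR NOT 0) IMPLIES 1) IMPLIES ((0 IMPLIES 1) OR (0 IMPLIES 1))) -> 1
  row 4 [00100]: (((NOT 0 OR NOT 0) IMPLIES 0) IMPLIES ((1 IMPLIES 0) OR (0 IMPLIES 0))) -> 1
  row 5 [00101]: (((NOT 0 OR NOT 0) IMPLIES 0) IMPLIES ((1 IMPLIES 1) OR (0 IMPLIES 1))) -> 1
  row 6 [00110]: (((NOT 1 OR NOT 0) IMPLIES 1) IMPLIES ((1 IMPLIES 0) OR (0 IMPLIES 0))) -> 1
  row 7 [00111]: (((NOT 1 OR NOT 0) IMPLIES 1) IMPLIES ((1 IMPLIES 1) OR (0 IMPLIES 1))) -> 1
  row 8 [01000]: (((NOT 0 OR NOT 1) IMPLIES 0) IMPLIES ((0 IMPLIES 0) OR (0 IMPLIES 0))) -> 1
  row 9 [01001]: (((NOT 0 OR NOT 1) IMPLIES 0) IMPLIES ((0 IMPLIES 1) OR (0 IMPLIES 1))) -> 1
  row 10 [01010]: (((NOT 1 OR NOT 1) IMPLIES 1) IMPLIES ((0 IMPLIES 0) OR (0 IMPLIES 0))) -> 1
  row 11 [01011]: (((NOT 1 OR NOT 1) IMPLIES 1) IMPLIES ((0 IMPLIES 1) OR (0 IMPLIES 1))) -> 1
  row 12 [01100]: (((NOT 0 OR NOT 1) IMPLIES 0) IMPLIES ((1 IMPLIES 0) OR (0 IMPLIES 0))) -> 1
  row 13 [01101]: (((NOT 0 OR NOT 1) IMPLIES 0) IMPLIES ((1 IMPLIES 1) OR (0 IMPLIES 1))) -> 1
  row 14 [01110]: (((NOT 1 OR NOT 1) IMPLIES 1) IMPLIES ((1 IMPLIES 0) OR (0 IMPLIES 0))) -> 1
  row 15 [01111]: (((NOT 1 OR NOT 1) IMPLIES 1) IMPLIES ((1 IMPLIES 1) OR (0 IMPLIES 1))) -> 1
  row 16 [10000]: (((NOT 0 OR NOT 0) IMPLIES 0) IMPLIES ((0 IMPLIES 0) OR (1 IMPLIES 0))) -> 1
  row 17 [10001]: (((NOT 0 OR NOT 0) IMPLIES 0) IMPLIES ((0 IMPLIES 1) OR (1 IMPLIES 1))) -> 1
  row 18 [10010]: (((NOT 1 OR NOT 0) IMPLIES 1) IMPLIES ((0 IMPLIES 0) OR (1 IMPLIES 0))) -> 1
  row 19 [10011]: (((NOT 1 OR NOT 0) IMPLIES 1) IMPLIES ((0 IMPLIES 1) OR (1 IMPLIES 1))) -> 1
  row 20 [10100]: (((NOT 0 OR NOT 0) IMPLIES 0) IMPLIES ((1 IMPLIES 0) OR (1 IMPLIES 0))) -> 1
  row 21 [10101]: (((NOT 0 OR NOT 0) IMPLIES 0) IMPLIES ((1 IMPLIES 1) OR (1 IMPLIES 1))) -> 1
  row 22 [10110]: (((NOT 1 OR NOT 0) IMPLIES 1) IMPLIES ((1 IMPLIES 0) OR (1 IMPLIES 0))) -> 0
  row 23 [10111]: (((NOT 1 OR NOT 0) IMPLIES 1) IMPLIES ((1 IMPLIES 1) OR (1 IMPLIES 1))) -> 1
  row 24 [11000]: (((NOT 0 OR NOT 1) IMPLIES 0) IMPLIES ((0 IMPLIES 0) OR (1 IMPLIES 0))) -> 1
  row 25 [11001]: (((NOT 0 OR NOT 1) IMPLIES 0) IMPLIES ((0 IMPLIES 1) OR (1 IMPLIES 1))) -> 1
  row 26 [11010]: (((NOT 1 OR NOT 1) IMPLIES 1) IMPLIES ((0 IMPLIES 0) OR (1 IMPLIES 0))) -> 1
  row 27 [11011]: (((NOT 1 OR NOT 1) IMPLIES 1) IMPLIES ((0 IMPLIES 1) OR (1 IMPLIES 1))) -> 1
  row 28 [11100]: (((NOT 0 OR NOT 1) IMPLIES 0) IMPLIES ((1 IMPLIES 0) OR (1 IMPLIES 0))) -> 1
  row 29 [11101]: (((NOT 0 OR NOT 1) IMPLIES 0) IMPLIES ((1 IMPLIES 1) OR (1 IMPLIES 1))) -> 1
  row 30 [11110]: (((NOT 1 OR NOT 1) IMPLIES 1) IMPLIES ((1 IMPLIES 0) OR (1 IMPLIES 0))) -> 0
  row 31 [11111]: (((NOT 1 OR NOT 1) IMPLIES 1) IMPLIES ((1 IMPLIES 1) OR (1 IMPLIES 1))) -> 1
Full result column, 4 rows per line (a,b,c fixed per line; d,e runs 00..11 left to right):
  rows 0-3 [a,b,c=000]: 1111  = hex F
  rows 4-7 [a,b,c=001]: 1111  = hex F
  rows 8-11 [a,b,c=010]: 1111  = hex F
  rows 12-15 [a,b,c=011]: 1111  = hex F
  rows 16-19 [a,b,c=100]: 1111  = hex F
  rows 20-23 [a,b,c=101]: 1101  = hex D
  rows 24-27 [a,b,c=110]: 1111  = hex F
  rows 28-31 [a,b,c=111]: 1101  = hex D
Output column (row 0 .. row 31) = 11111111111111111111110111111101
Output column grouped in 4s = 1111 1111 1111 1111 1111 1101 1111 1101 = 0xFFFFFDFD
Convert to decimal digit by digit (value = value*16 + digit):
  F -> 15
  15*16 + 15 (F) = 255
  255*16 + 15 (F) = 4095
  4095*16 + 15 (F) = 65535
  65535*16 + 15 (F) = 1048575
  1048575*16 + 13 (D) = 16777213
  16777213*16 + 15 (F) = 268435423
  268435423*16 + 13 (D) = 4294966781
Decimal = 4294966781

4294966781


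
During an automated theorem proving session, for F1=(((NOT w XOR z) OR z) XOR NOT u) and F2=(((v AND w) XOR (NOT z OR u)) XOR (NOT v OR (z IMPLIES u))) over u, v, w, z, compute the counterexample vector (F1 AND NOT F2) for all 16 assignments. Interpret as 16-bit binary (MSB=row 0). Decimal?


F1 = (((NOT w XOR z) OR z) XOR NOT u)
F2 = (((v AND w) XOR (NOT z OR u)) XOR (NOT v OR (z IMPLIES u)))
Counterexample to F1=>F2 is where F1=1 and F2=0.
Evaluate each row (bits = u,v,w,z, MSB first):
  row 0 [0000]: F1=0 F2=0 -> F1&~F2 -> 0
  row 1 [0001]: F1=0 F2=1 -> F1&~F2 -> 0
  row 2 [0010]: F1=1 F2=0 -> F1&~F2 -> 1
  row 3 [0011]: F1=0 F2=1 -> F1&~F2 -> 0
  row 4 [0100]: F1=0 F2=0 -> F1&~F2 -> 0
  row 5 [0101]: F1=0 F2=0 -> F1&~F2 -> 0
  row 6 [0110]: F1=1 F2=1 -> F1&~F2 -> 0
  row 7 [0111]: F1=0 F2=1 -> F1&~F2 -> 0
  row 8 [1000]: F1=1 F2=0 -> F1&~F2 -> 1
  row 9 [1001]: F1=1 F2=0 -> F1&~F2 -> 1
  row 10 [1010]: F1=0 F2=0 -> F1&~F2 -> 0
  row 11 [1011]: F1=1 F2=0 -> F1&~F2 -> 1
  row 12 [1100]: F1=1 F2=0 -> F1&~F2 -> 1
  row 13 [1101]: F1=1 F2=0 -> F1&~F2 -> 1
  row 14 [1110]: F1=0 F2=1 -> F1&~F2 -> 0
  row 15 [1111]: F1=1 F2=1 -> F1&~F2 -> 0
Full result column, 4 rows per line (u,v fixed per line; w,z runs 00..11 left to right):
  rows 0-3 [u,v=00]: 0010  = hex 2
  rows 4-7 [u,v=01]: 0000  = hex 0
  rows 8-11 [u,v=10]: 1101  = hex D
  rows 12-15 [u,v=11]: 1100  = hex C
Counterexample vector (row 0 .. row 15) = 0010000011011100
Output column grouped in 4s = 0010 0000 1101 1100 = 0x20DC
Convert to decimal digit by digit (value = value*16 + digit):
  2 -> 2
  2*16 + 0 = 32
  32*16 + 13 (D) = 525
  525*16 + 12 (C) = 8412
Decimal = 8412

8412
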